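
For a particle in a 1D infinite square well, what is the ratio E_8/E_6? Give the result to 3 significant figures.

1.78

E_n ∝ n², so E_8/E_6 = 8²/6² = 64/36 = 1.78.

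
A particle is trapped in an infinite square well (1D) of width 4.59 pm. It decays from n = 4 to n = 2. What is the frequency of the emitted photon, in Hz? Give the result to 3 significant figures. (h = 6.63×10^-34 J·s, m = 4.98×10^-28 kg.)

f = 9.48×10^16 Hz

E_1 = h²/(8mL²) = 5.237×10^-18 J and ΔE = (4² − 2²)E_1 = 6.284×10^-17 J.
f = ΔE/h = 6.284×10^-17/6.63×10^-34 = 9.48×10^16 Hz.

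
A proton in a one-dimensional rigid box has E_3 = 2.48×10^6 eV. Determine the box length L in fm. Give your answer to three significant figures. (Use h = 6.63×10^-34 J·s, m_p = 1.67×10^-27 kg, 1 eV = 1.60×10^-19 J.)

L = 27.3 fm

From E_n = n²h²/(8m_pL²), L = n·h/√(8m_pE_n).
E_3 = 2.48×10^6 eV = 3.968×10^-13 J, so L = 3·6.63×10^-34/√(8·1.67×10^-27·3.968×10^-13) = 2.73×10^-14 m = 27.3 fm.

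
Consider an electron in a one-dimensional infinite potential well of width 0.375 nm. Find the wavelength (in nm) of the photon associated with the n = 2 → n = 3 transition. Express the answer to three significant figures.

λ = 92.7 nm

E_1 = h²/(8m_eL²) = 4.284×10^-19 J, so ΔE = (3² − 2²)E_1 = 2.142×10^-18 J.
λ = hc/ΔE = (6.626×10^-34·2.998×10^8)/2.142×10^-18 = 9.27×10^-8 m = 92.7 nm.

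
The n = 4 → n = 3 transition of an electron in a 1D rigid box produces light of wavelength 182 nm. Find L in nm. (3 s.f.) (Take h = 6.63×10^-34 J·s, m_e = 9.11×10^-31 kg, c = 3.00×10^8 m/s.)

The photon carries ΔE = hc/λ = 6.63×10^-34·3.00×10^8/1.82×10^-7 m = 1.093×10^-18 J.
Since ΔE = (4² − 3²)E_1, E_1 = 1.561×10^-19 J, and L = h/√(8m_eE_1) = 6.22×10^-10 m = 0.622 nm.

L = 0.622 nm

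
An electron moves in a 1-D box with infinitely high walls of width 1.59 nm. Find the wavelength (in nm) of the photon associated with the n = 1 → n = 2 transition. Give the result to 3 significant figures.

E_1 = h²/(8m_eL²) = 2.383×10^-20 J, so ΔE = (2² − 1²)E_1 = 7.149×10^-20 J.
λ = hc/ΔE = (6.626×10^-34·2.998×10^8)/7.149×10^-20 = 2.78×10^-6 m = 2.78×10^3 nm.

λ = 2.78×10^3 nm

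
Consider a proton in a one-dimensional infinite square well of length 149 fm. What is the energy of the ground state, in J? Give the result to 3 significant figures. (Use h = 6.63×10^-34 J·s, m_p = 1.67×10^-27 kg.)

E_1 = 1.48×10^-15 J

For an infinite well E_n = n²h²/(8m_pL²), so E_1 = h²/(8m_pL²) = (6.63×10^-34)²/(8·1.67×10^-27·(1.49×10^-13 m)²) = 1.482×10^-15 J.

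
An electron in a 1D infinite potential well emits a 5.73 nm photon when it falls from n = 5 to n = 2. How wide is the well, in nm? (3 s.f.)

The photon carries ΔE = hc/λ = 6.626×10^-34·2.998×10^8/5.73×10^-9 m = 3.467×10^-17 J.
Since ΔE = (5² − 2²)E_1, E_1 = 1.651×10^-18 J, and L = h/√(8m_eE_1) = 1.91×10^-10 m = 0.191 nm.

L = 0.191 nm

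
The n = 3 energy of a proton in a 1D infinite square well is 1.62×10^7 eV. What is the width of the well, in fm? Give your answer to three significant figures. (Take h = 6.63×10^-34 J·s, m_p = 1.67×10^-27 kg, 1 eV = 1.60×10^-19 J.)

From E_n = n²h²/(8m_pL²), L = n·h/√(8m_pE_n).
E_3 = 1.62×10^7 eV = 2.592×10^-12 J, so L = 3·6.63×10^-34/√(8·1.67×10^-27·2.592×10^-12) = 1.07×10^-14 m = 10.7 fm.

L = 10.7 fm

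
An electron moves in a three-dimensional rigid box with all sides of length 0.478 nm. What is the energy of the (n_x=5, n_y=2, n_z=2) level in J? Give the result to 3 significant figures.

E = 8.70×10^-18 J

For a 3D rectangular well E = (h²/8m_e)·Σ n_i²/L_i² = (6.626×10^-34)²/(8·9.109×10^-31) · [5²/(0.478 nm)² + 2²/(0.478 nm)² + 2²/(0.478 nm)²].
Evaluating gives E = 8.70×10^-18 J.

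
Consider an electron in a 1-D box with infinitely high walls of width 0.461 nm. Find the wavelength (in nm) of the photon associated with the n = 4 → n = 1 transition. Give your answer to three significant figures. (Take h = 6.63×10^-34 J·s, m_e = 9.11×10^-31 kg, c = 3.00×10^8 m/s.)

λ = 46.7 nm

E_1 = h²/(8m_eL²) = 2.838×10^-19 J, so ΔE = (4² − 1²)E_1 = 4.257×10^-18 J.
λ = hc/ΔE = (6.63×10^-34·3.00×10^8)/4.257×10^-18 = 4.67×10^-8 m = 46.7 nm.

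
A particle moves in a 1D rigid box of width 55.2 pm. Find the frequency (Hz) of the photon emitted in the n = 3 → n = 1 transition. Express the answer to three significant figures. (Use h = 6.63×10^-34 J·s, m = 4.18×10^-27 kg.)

E_1 = h²/(8mL²) = 4.314×10^-21 J and ΔE = (3² − 1²)E_1 = 3.451×10^-20 J.
f = ΔE/h = 3.451×10^-20/6.63×10^-34 = 5.21×10^13 Hz.

f = 5.21×10^13 Hz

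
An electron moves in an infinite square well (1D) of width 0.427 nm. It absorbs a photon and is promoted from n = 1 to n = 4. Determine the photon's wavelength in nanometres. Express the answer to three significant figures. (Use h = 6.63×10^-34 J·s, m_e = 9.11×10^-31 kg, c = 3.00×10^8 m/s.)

λ = 40.1 nm

E_1 = h²/(8m_eL²) = 3.308×10^-19 J, so ΔE = (4² − 1²)E_1 = 4.962×10^-18 J.
λ = hc/ΔE = (6.63×10^-34·3.00×10^8)/4.962×10^-18 = 4.01×10^-8 m = 40.1 nm.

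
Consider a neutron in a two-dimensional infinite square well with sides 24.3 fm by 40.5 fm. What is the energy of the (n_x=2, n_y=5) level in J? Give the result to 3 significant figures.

For a 2D rectangular well E = (h²/8m_n)·Σ n_i²/L_i² = (6.626×10^-34)²/(8·1.675×10^-27) · [2²/(24.3 fm)² + 5²/(40.5 fm)²].
Evaluating gives E = 7.21×10^-13 J.

E = 7.21×10^-13 J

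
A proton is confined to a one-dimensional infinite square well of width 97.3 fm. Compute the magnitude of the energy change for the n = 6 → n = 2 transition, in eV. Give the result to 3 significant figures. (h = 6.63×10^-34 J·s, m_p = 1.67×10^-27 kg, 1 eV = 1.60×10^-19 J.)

|ΔE| = 6.95×10^5 eV

E_1 = h²/(8m_pL²) = 3.475×10^-15 J.
|ΔE| = |6² − 2²|·E_1 = 32·3.475×10^-15 J = 1.112×10^-13 J = 6.95×10^5 eV.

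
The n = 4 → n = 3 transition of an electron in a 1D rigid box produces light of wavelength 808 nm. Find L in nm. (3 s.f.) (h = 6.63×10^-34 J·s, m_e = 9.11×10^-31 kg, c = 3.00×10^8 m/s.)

L = 1.31 nm

The photon carries ΔE = hc/λ = 6.63×10^-34·3.00×10^8/8.08×10^-7 m = 2.462×10^-19 J.
Since ΔE = (4² − 3²)E_1, E_1 = 3.517×10^-20 J, and L = h/√(8m_eE_1) = 1.31×10^-9 m = 1.31 nm.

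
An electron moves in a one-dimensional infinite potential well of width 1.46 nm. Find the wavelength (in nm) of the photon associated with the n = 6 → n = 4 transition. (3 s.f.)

λ = 351 nm

E_1 = h²/(8m_eL²) = 2.826×10^-20 J, so ΔE = (6² − 4²)E_1 = 5.652×10^-19 J.
λ = hc/ΔE = (6.626×10^-34·2.998×10^8)/5.652×10^-19 = 3.51×10^-7 m = 351 nm.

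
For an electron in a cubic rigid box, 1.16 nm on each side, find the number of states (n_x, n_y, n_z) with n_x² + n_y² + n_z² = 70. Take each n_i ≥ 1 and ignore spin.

degeneracy = 6

The level has n_x² + n_y² + n_z² = 70. The ordered positive-integer solutions are (3, 5, 6), (3, 6, 5), (5, 3, 6), (5, 6, 3), (6, 3, 5), (6, 5, 3).
That gives 6 states.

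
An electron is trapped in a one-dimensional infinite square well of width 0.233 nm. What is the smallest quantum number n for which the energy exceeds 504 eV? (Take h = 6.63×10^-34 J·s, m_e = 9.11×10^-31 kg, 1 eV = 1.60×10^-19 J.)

E_1 = h²/(8m_eL²) = 1.111×10^-18 J = 6.944 eV.
Need n² > 504/6.944 = 72.58, i.e. n > 8.519.
The smallest integer satisfying this is n = 9.

n = 9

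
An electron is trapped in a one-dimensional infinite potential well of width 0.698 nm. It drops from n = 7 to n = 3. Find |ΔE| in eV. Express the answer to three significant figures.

E_1 = h²/(8m_eL²) = 1.237×10^-19 J.
|ΔE| = |7² − 3²|·E_1 = 40·1.237×10^-19 J = 4.948×10^-18 J = 30.9 eV.

|ΔE| = 30.9 eV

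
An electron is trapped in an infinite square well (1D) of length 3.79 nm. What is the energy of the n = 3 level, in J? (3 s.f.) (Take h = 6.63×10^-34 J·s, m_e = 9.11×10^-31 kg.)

E_3 = 3.78×10^-20 J

For an infinite well E_n = n²h²/(8m_eL²), so E_1 = h²/(8m_eL²) = (6.63×10^-34)²/(8·9.11×10^-31·(3.79×10^-9 m)²) = 4.199×10^-21 J.
Then E_3 = 3²·E_1 = 9·4.199×10^-21 J = 3.78×10^-20 J.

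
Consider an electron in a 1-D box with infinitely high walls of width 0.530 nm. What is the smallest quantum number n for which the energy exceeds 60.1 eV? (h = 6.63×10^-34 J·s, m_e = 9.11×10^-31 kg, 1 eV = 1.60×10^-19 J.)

n = 7

E_1 = h²/(8m_eL²) = 2.147×10^-19 J = 1.342 eV.
Need n² > 60.1/1.342 = 44.78, i.e. n > 6.692.
The smallest integer satisfying this is n = 7.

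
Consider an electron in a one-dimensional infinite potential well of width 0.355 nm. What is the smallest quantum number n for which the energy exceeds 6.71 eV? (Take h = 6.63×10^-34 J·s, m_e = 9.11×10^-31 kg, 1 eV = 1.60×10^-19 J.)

n = 2

E_1 = h²/(8m_eL²) = 4.786×10^-19 J = 2.991 eV.
Need n² > 6.71/2.991 = 2.243, i.e. n > 1.498.
The smallest integer satisfying this is n = 2.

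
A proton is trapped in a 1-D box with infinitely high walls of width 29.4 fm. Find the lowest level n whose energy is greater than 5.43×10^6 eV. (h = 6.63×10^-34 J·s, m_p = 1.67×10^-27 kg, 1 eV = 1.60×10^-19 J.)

n = 5

E_1 = h²/(8m_pL²) = 3.807×10^-14 J = 2.379×10^5 eV.
Need n² > 5.43×10^6/2.379×10^5 = 22.82, i.e. n > 4.777.
The smallest integer satisfying this is n = 5.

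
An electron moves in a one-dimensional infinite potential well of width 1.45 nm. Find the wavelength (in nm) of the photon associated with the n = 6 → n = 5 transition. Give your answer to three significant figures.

λ = 630 nm

E_1 = h²/(8m_eL²) = 2.866×10^-20 J, so ΔE = (6² − 5²)E_1 = 3.153×10^-19 J.
λ = hc/ΔE = (6.626×10^-34·2.998×10^8)/3.153×10^-19 = 6.30×10^-7 m = 630 nm.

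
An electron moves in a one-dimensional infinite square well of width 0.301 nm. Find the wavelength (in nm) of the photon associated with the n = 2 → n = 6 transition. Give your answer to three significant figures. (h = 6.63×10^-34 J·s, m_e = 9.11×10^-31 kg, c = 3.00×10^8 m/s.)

E_1 = h²/(8m_eL²) = 6.657×10^-19 J, so ΔE = (6² − 2²)E_1 = 2.130×10^-17 J.
λ = hc/ΔE = (6.63×10^-34·3.00×10^8)/2.130×10^-17 = 9.34×10^-9 m = 9.34 nm.

λ = 9.34 nm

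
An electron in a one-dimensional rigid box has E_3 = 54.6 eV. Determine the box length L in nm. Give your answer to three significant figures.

L = 0.249 nm

From E_n = n²h²/(8m_eL²), L = n·h/√(8m_eE_n).
E_3 = 54.6 eV = 8.747×10^-18 J, so L = 3·6.626×10^-34/√(8·9.109×10^-31·8.747×10^-18) = 2.49×10^-10 m = 0.249 nm.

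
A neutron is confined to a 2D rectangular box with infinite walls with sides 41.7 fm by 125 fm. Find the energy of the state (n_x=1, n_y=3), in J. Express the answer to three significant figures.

For a 2D rectangular well E = (h²/8m_n)·Σ n_i²/L_i² = (6.626×10^-34)²/(8·1.675×10^-27) · [1²/(41.7 fm)² + 3²/(125 fm)²].
Evaluating gives E = 3.77×10^-14 J.

E = 3.77×10^-14 J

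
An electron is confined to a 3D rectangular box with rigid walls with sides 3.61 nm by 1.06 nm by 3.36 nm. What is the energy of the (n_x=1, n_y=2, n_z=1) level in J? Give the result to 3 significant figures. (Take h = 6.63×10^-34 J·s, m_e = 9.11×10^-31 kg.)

E = 2.25×10^-19 J

For a 3D rectangular well E = (h²/8m_e)·Σ n_i²/L_i² = (6.63×10^-34)²/(8·9.11×10^-31) · [1²/(3.61 nm)² + 2²/(1.06 nm)² + 1²/(3.36 nm)²].
Evaluating gives E = 2.25×10^-19 J.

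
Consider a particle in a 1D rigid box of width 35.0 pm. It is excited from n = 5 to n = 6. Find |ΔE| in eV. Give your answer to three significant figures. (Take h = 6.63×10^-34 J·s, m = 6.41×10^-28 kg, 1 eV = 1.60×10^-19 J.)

|ΔE| = 4.81 eV

E_1 = h²/(8mL²) = 6.998×10^-20 J.
|ΔE| = |5² − 6²|·E_1 = 11·6.998×10^-20 J = 7.698×10^-19 J = 4.81 eV.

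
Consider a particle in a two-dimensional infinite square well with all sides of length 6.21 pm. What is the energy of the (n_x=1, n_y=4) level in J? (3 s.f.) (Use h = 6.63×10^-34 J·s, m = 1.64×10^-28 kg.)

E = 1.48×10^-16 J

For a 2D rectangular well E = (h²/8m)·Σ n_i²/L_i² = (6.63×10^-34)²/(8·1.64×10^-28) · [1²/(6.21 pm)² + 4²/(6.21 pm)²].
Evaluating gives E = 1.48×10^-16 J.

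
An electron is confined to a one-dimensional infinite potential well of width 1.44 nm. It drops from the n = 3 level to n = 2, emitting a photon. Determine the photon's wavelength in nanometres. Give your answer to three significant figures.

λ = 1.37×10^3 nm

E_1 = h²/(8m_eL²) = 2.905×10^-20 J, so ΔE = (3² − 2²)E_1 = 1.453×10^-19 J.
λ = hc/ΔE = (6.626×10^-34·2.998×10^8)/1.453×10^-19 = 1.37×10^-6 m = 1.37×10^3 nm.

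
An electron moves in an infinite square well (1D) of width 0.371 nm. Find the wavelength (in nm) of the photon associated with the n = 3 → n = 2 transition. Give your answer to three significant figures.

E_1 = h²/(8m_eL²) = 4.377×10^-19 J, so ΔE = (3² − 2²)E_1 = 2.188×10^-18 J.
λ = hc/ΔE = (6.626×10^-34·2.998×10^8)/2.188×10^-18 = 9.08×10^-8 m = 90.8 nm.

λ = 90.8 nm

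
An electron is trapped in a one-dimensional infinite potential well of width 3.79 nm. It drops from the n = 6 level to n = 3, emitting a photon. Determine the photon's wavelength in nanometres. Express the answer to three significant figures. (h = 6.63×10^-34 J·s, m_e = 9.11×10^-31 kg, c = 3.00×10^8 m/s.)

λ = 1.75×10^3 nm

E_1 = h²/(8m_eL²) = 4.199×10^-21 J, so ΔE = (6² − 3²)E_1 = 1.134×10^-19 J.
λ = hc/ΔE = (6.63×10^-34·3.00×10^8)/1.134×10^-19 = 1.75×10^-6 m = 1.75×10^3 nm.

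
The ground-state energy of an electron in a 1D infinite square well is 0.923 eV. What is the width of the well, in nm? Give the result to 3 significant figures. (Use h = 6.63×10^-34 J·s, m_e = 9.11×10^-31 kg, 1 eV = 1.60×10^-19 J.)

From E_n = n²h²/(8m_eL²), L = n·h/√(8m_eE_n).
E_1 = 0.923 eV = 1.477×10^-19 J, so L = 1·6.63×10^-34/√(8·9.11×10^-31·1.477×10^-19) = 6.39×10^-10 m = 0.639 nm.

L = 0.639 nm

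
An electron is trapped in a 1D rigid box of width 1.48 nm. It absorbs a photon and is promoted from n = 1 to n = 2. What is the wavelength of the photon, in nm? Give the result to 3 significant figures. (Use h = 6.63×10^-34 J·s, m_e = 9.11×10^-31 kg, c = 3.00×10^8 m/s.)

E_1 = h²/(8m_eL²) = 2.754×10^-20 J, so ΔE = (2² − 1²)E_1 = 8.262×10^-20 J.
λ = hc/ΔE = (6.63×10^-34·3.00×10^8)/8.262×10^-20 = 2.41×10^-6 m = 2.41×10^3 nm.

λ = 2.41×10^3 nm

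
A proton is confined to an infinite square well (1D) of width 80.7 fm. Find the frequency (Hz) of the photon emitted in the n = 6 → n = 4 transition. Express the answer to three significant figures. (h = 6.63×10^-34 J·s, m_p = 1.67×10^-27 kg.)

f = 1.52×10^20 Hz

E_1 = h²/(8m_pL²) = 5.052×10^-15 J and ΔE = (6² − 4²)E_1 = 1.010×10^-13 J.
f = ΔE/h = 1.010×10^-13/6.63×10^-34 = 1.52×10^20 Hz.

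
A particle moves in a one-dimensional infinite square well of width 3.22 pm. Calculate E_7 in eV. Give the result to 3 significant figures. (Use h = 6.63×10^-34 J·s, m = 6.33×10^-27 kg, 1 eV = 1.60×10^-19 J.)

E_7 = 256 eV

For an infinite well E_n = n²h²/(8mL²), so E_1 = h²/(8mL²) = (6.63×10^-34)²/(8·6.33×10^-27·(3.22×10^-12 m)²) = 8.372×10^-19 J.
Then E_7 = 7²·E_1 = 49·8.372×10^-19 J = 4.102×10^-17 J.
Converting, E_7 = 4.102×10^-17 J / (1.60×10^-19 J/eV) = 256 eV.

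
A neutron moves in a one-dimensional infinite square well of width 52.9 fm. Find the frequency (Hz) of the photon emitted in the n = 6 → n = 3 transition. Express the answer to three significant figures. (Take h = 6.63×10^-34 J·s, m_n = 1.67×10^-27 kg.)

E_1 = h²/(8m_nL²) = 1.176×10^-14 J and ΔE = (6² − 3²)E_1 = 3.175×10^-13 J.
f = ΔE/h = 3.175×10^-13/6.63×10^-34 = 4.79×10^20 Hz.

f = 4.79×10^20 Hz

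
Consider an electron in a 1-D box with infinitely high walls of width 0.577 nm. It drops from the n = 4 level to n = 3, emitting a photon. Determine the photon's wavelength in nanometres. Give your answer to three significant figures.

λ = 157 nm

E_1 = h²/(8m_eL²) = 1.810×10^-19 J, so ΔE = (4² − 3²)E_1 = 1.267×10^-18 J.
λ = hc/ΔE = (6.626×10^-34·2.998×10^8)/1.267×10^-18 = 1.57×10^-7 m = 157 nm.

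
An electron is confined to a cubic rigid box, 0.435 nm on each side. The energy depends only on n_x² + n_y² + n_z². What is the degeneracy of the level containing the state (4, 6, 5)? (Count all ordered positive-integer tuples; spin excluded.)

degeneracy = 12

The level has n_x² + n_y² + n_z² = 77. The ordered positive-integer solutions are (2, 3, 8), (2, 8, 3), (3, 2, 8), (3, 8, 2), (4, 5, 6), (4, 6, 5), (5, 4, 6), (5, 6, 4), (6, 4, 5), (6, 5, 4), (8, 2, 3), (8, 3, 2).
That gives 12 states.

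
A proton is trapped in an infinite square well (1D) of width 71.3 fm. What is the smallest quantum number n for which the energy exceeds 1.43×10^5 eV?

E_1 = h²/(8m_pL²) = 6.453×10^-15 J = 4.028×10^4 eV.
Need n² > 1.43×10^5/4.028×10^4 = 3.550, i.e. n > 1.884.
The smallest integer satisfying this is n = 2.

n = 2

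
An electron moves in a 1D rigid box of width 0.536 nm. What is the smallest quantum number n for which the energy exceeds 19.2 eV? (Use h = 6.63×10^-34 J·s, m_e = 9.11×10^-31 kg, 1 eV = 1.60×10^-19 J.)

E_1 = h²/(8m_eL²) = 2.099×10^-19 J = 1.312 eV.
Need n² > 19.2/1.312 = 14.63, i.e. n > 3.825.
The smallest integer satisfying this is n = 4.

n = 4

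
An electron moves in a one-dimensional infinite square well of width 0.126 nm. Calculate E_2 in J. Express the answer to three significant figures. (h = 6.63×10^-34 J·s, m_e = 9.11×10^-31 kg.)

E_2 = 1.52×10^-17 J

For an infinite well E_n = n²h²/(8m_eL²), so E_1 = h²/(8m_eL²) = (6.63×10^-34)²/(8·9.11×10^-31·(1.26×10^-10 m)²) = 3.799×10^-18 J.
Then E_2 = 2²·E_1 = 4·3.799×10^-18 J = 1.52×10^-17 J.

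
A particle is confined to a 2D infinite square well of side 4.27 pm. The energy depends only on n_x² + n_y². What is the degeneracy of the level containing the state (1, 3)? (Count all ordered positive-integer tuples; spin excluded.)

degeneracy = 2

The level has n_x² + n_y² = 10. The ordered positive-integer solutions are (1, 3), (3, 1).
That gives 2 states.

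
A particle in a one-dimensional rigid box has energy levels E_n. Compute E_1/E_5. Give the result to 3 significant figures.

E_n ∝ n², so E_1/E_5 = 1²/5² = 1/25 = 0.0400.

0.0400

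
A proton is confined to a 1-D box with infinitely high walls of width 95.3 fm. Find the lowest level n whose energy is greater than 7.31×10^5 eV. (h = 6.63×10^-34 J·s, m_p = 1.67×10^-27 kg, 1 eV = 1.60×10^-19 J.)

E_1 = h²/(8m_pL²) = 3.623×10^-15 J = 2.264×10^4 eV.
Need n² > 7.31×10^5/2.264×10^4 = 32.29, i.e. n > 5.682.
The smallest integer satisfying this is n = 6.

n = 6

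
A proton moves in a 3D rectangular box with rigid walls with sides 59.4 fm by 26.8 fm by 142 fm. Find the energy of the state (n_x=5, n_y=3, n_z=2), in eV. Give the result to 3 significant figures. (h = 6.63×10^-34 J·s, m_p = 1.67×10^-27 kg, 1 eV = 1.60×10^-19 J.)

For a 3D rectangular well E = (h²/8m_p)·Σ n_i²/L_i² = (6.63×10^-34)²/(8·1.67×10^-27) · [5²/(59.4 fm)² + 3²/(26.8 fm)² + 2²/(142 fm)²].
Evaluating gives E = 6.519×10^-13 J = 4.07×10^6 eV.

E = 4.07×10^6 eV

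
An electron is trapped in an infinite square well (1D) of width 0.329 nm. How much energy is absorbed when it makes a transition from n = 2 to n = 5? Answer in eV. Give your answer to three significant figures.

E_1 = h²/(8m_eL²) = 5.566×10^-19 J.
|ΔE| = |2² − 5²|·E_1 = 21·5.566×10^-19 J = 1.169×10^-17 J = 73.0 eV.

|ΔE| = 73.0 eV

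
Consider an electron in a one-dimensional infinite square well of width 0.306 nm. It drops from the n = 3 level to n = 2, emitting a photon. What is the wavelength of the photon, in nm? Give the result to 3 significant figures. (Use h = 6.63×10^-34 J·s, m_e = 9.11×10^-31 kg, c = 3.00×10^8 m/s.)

λ = 61.8 nm

E_1 = h²/(8m_eL²) = 6.441×10^-19 J, so ΔE = (3² − 2²)E_1 = 3.220×10^-18 J.
λ = hc/ΔE = (6.63×10^-34·3.00×10^8)/3.220×10^-18 = 6.18×10^-8 m = 61.8 nm.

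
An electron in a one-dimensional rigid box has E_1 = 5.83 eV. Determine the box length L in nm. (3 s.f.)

From E_n = n²h²/(8m_eL²), L = n·h/√(8m_eE_n).
E_1 = 5.83 eV = 9.340×10^-19 J, so L = 1·6.626×10^-34/√(8·9.109×10^-31·9.340×10^-19) = 2.54×10^-10 m = 0.254 nm.

L = 0.254 nm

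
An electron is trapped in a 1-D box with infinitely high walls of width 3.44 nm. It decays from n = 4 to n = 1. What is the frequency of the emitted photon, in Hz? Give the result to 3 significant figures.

f = 1.15×10^14 Hz

E_1 = h²/(8m_eL²) = 5.091×10^-21 J and ΔE = (4² − 1²)E_1 = 7.637×10^-20 J.
f = ΔE/h = 7.637×10^-20/6.626×10^-34 = 1.15×10^14 Hz.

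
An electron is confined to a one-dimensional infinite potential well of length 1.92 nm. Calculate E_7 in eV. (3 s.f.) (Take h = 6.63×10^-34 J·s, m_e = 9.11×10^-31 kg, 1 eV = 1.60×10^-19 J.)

E_7 = 5.01 eV

For an infinite well E_n = n²h²/(8m_eL²), so E_1 = h²/(8m_eL²) = (6.63×10^-34)²/(8·9.11×10^-31·(1.92×10^-9 m)²) = 1.636×10^-20 J.
Then E_7 = 7²·E_1 = 49·1.636×10^-20 J = 8.016×10^-19 J.
Converting, E_7 = 8.016×10^-19 J / (1.60×10^-19 J/eV) = 5.01 eV.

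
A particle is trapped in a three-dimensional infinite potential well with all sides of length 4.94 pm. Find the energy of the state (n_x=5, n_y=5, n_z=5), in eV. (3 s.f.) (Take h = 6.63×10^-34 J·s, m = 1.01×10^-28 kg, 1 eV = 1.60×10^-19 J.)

E = 1.04×10^4 eV

For a 3D rectangular well E = (h²/8m)·Σ n_i²/L_i² = (6.63×10^-34)²/(8·1.01×10^-28) · [5²/(4.94 pm)² + 5²/(4.94 pm)² + 5²/(4.94 pm)²].
Evaluating gives E = 1.672×10^-15 J = 1.04×10^4 eV.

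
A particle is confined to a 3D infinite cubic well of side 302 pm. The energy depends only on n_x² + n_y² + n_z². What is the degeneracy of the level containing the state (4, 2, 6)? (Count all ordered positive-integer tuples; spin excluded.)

degeneracy = 6

The level has n_x² + n_y² + n_z² = 56. The ordered positive-integer solutions are (2, 4, 6), (2, 6, 4), (4, 2, 6), (4, 6, 2), (6, 2, 4), (6, 4, 2).
That gives 6 states.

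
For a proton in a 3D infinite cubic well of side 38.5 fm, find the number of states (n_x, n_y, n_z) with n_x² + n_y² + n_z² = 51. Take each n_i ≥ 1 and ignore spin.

The level has n_x² + n_y² + n_z² = 51. The ordered positive-integer solutions are (1, 1, 7), (1, 5, 5), (1, 7, 1), (5, 1, 5), (5, 5, 1), (7, 1, 1).
That gives 6 states.

degeneracy = 6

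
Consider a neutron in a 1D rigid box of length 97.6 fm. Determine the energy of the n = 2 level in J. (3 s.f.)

E_2 = 1.38×10^-14 J

For an infinite well E_n = n²h²/(8m_nL²), so E_1 = h²/(8m_nL²) = (6.626×10^-34)²/(8·1.675×10^-27·(9.76×10^-14 m)²) = 3.440×10^-15 J.
Then E_2 = 2²·E_1 = 4·3.440×10^-15 J = 1.38×10^-14 J.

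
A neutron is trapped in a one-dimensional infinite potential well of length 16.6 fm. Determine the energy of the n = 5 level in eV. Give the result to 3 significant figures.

E_5 = 1.86×10^7 eV

For an infinite well E_n = n²h²/(8m_nL²), so E_1 = h²/(8m_nL²) = (6.626×10^-34)²/(8·1.675×10^-27·(1.66×10^-14 m)²) = 1.189×10^-13 J.
Then E_5 = 5²·E_1 = 25·1.189×10^-13 J = 2.973×10^-12 J.
Converting, E_5 = 2.973×10^-12 J / (1.602×10^-19 J/eV) = 1.86×10^7 eV.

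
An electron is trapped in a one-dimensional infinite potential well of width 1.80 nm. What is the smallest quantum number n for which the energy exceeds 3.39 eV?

E_1 = h²/(8m_eL²) = 1.860×10^-20 J = 0.1161 eV.
Need n² > 3.39/0.1161 = 29.20, i.e. n > 5.404.
The smallest integer satisfying this is n = 6.

n = 6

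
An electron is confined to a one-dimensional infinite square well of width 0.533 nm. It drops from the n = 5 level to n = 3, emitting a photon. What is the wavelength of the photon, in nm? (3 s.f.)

λ = 58.5 nm

E_1 = h²/(8m_eL²) = 2.121×10^-19 J, so ΔE = (5² − 3²)E_1 = 3.394×10^-18 J.
λ = hc/ΔE = (6.626×10^-34·2.998×10^8)/3.394×10^-18 = 5.85×10^-8 m = 58.5 nm.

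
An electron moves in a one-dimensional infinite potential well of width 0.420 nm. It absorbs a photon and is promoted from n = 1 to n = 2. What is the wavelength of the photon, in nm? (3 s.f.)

λ = 194 nm

E_1 = h²/(8m_eL²) = 3.415×10^-19 J, so ΔE = (2² − 1²)E_1 = 1.025×10^-18 J.
λ = hc/ΔE = (6.626×10^-34·2.998×10^8)/1.025×10^-18 = 1.94×10^-7 m = 194 nm.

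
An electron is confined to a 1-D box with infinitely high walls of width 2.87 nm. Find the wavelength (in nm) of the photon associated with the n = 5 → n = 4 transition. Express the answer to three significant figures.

E_1 = h²/(8m_eL²) = 7.314×10^-21 J, so ΔE = (5² − 4²)E_1 = 6.583×10^-20 J.
λ = hc/ΔE = (6.626×10^-34·2.998×10^8)/6.583×10^-20 = 3.02×10^-6 m = 3.02×10^3 nm.

λ = 3.02×10^3 nm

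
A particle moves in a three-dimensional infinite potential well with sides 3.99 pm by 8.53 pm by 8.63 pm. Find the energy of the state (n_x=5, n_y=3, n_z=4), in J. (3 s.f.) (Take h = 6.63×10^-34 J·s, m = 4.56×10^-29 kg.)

For a 3D rectangular well E = (h²/8m)·Σ n_i²/L_i² = (6.63×10^-34)²/(8·4.56×10^-29) · [5²/(3.99 pm)² + 3²/(8.53 pm)² + 4²/(8.63 pm)²].
Evaluating gives E = 2.30×10^-15 J.

E = 2.30×10^-15 J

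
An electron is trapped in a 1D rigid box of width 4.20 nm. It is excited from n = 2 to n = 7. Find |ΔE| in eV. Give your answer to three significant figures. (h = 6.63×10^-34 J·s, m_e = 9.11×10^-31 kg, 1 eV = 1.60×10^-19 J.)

|ΔE| = 0.962 eV

E_1 = h²/(8m_eL²) = 3.419×10^-21 J.
|ΔE| = |2² − 7²|·E_1 = 45·3.419×10^-21 J = 1.539×10^-19 J = 0.962 eV.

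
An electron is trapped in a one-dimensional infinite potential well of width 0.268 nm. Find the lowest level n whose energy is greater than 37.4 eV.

E_1 = h²/(8m_eL²) = 8.388×10^-19 J = 5.236 eV.
Need n² > 37.4/5.236 = 7.143, i.e. n > 2.673.
The smallest integer satisfying this is n = 3.

n = 3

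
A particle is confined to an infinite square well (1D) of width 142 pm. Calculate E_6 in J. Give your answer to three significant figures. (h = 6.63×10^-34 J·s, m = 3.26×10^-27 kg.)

For an infinite well E_n = n²h²/(8mL²), so E_1 = h²/(8mL²) = (6.63×10^-34)²/(8·3.26×10^-27·(1.42×10^-10 m)²) = 8.359×10^-22 J.
Then E_6 = 6²·E_1 = 36·8.359×10^-22 J = 3.01×10^-20 J.

E_6 = 3.01×10^-20 J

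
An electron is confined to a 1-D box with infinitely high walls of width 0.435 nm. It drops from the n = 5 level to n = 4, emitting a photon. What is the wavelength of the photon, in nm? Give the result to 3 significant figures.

λ = 69.3 nm

E_1 = h²/(8m_eL²) = 3.184×10^-19 J, so ΔE = (5² − 4²)E_1 = 2.866×10^-18 J.
λ = hc/ΔE = (6.626×10^-34·2.998×10^8)/2.866×10^-18 = 6.93×10^-8 m = 69.3 nm.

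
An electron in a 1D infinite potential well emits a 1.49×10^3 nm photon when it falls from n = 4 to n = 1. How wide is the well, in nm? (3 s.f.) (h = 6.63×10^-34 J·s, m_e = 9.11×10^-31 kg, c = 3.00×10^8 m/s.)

The photon carries ΔE = hc/λ = 6.63×10^-34·3.00×10^8/1.49×10^-6 m = 1.335×10^-19 J.
Since ΔE = (4² − 1²)E_1, E_1 = 8.900×10^-21 J, and L = h/√(8m_eE_1) = 2.60×10^-9 m = 2.60 nm.

L = 2.60 nm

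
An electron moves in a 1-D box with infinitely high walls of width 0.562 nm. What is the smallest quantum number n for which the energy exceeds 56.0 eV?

E_1 = h²/(8m_eL²) = 1.908×10^-19 J = 1.191 eV.
Need n² > 56.0/1.191 = 47.02, i.e. n > 6.857.
The smallest integer satisfying this is n = 7.

n = 7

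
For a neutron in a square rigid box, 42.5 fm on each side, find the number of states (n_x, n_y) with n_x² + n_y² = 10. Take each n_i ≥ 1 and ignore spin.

The level has n_x² + n_y² = 10. The ordered positive-integer solutions are (1, 3), (3, 1).
That gives 2 states.

degeneracy = 2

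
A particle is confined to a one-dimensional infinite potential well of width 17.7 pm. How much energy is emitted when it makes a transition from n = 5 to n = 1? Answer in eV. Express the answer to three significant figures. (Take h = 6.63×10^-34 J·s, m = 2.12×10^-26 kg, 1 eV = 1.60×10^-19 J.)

E_1 = h²/(8mL²) = 8.273×10^-21 J.
|ΔE| = |5² − 1²|·E_1 = 24·8.273×10^-21 J = 1.986×10^-19 J = 1.24 eV.

|ΔE| = 1.24 eV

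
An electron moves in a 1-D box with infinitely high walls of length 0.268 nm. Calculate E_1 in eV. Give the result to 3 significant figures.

For an infinite well E_n = n²h²/(8m_eL²), so E_1 = h²/(8m_eL²) = (6.626×10^-34)²/(8·9.109×10^-31·(2.68×10^-10 m)²) = 8.388×10^-19 J.
Converting, E_1 = 8.388×10^-19 J / (1.602×10^-19 J/eV) = 5.24 eV.

E_1 = 5.24 eV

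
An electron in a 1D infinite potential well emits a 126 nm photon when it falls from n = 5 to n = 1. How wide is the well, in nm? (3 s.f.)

The photon carries ΔE = hc/λ = 6.626×10^-34·2.998×10^8/1.26×10^-7 m = 1.577×10^-18 J.
Since ΔE = (5² − 1²)E_1, E_1 = 6.571×10^-20 J, and L = h/√(8m_eE_1) = 9.58×10^-10 m = 0.958 nm.

L = 0.958 nm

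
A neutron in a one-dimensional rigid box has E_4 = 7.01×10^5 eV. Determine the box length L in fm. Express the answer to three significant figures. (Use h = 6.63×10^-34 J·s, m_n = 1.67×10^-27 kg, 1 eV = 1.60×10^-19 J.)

From E_n = n²h²/(8m_nL²), L = n·h/√(8m_nE_n).
E_4 = 7.01×10^5 eV = 1.122×10^-13 J, so L = 4·6.63×10^-34/√(8·1.67×10^-27·1.122×10^-13) = 6.85×10^-14 m = 68.5 fm.

L = 68.5 fm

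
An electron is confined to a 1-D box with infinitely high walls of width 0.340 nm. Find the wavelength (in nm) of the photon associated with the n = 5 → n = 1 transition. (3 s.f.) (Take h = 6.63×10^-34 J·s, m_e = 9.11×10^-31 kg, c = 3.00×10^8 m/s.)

E_1 = h²/(8m_eL²) = 5.217×10^-19 J, so ΔE = (5² − 1²)E_1 = 1.252×10^-17 J.
λ = hc/ΔE = (6.63×10^-34·3.00×10^8)/1.252×10^-17 = 1.59×10^-8 m = 15.9 nm.

λ = 15.9 nm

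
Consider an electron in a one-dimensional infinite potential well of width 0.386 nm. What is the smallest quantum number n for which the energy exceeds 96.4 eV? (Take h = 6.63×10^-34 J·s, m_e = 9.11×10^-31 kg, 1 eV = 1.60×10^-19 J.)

E_1 = h²/(8m_eL²) = 4.048×10^-19 J = 2.530 eV.
Need n² > 96.4/2.530 = 38.10, i.e. n > 6.173.
The smallest integer satisfying this is n = 7.

n = 7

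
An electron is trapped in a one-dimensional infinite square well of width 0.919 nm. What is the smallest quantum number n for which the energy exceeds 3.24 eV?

E_1 = h²/(8m_eL²) = 7.134×10^-20 J = 0.4453 eV.
Need n² > 3.24/0.4453 = 7.276, i.e. n > 2.697.
The smallest integer satisfying this is n = 3.

n = 3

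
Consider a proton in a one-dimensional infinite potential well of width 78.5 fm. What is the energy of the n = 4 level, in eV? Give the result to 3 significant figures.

E_4 = 5.32×10^5 eV

For an infinite well E_n = n²h²/(8m_pL²), so E_1 = h²/(8m_pL²) = (6.626×10^-34)²/(8·1.673×10^-27·(7.85×10^-14 m)²) = 5.323×10^-15 J.
Then E_4 = 4²·E_1 = 16·5.323×10^-15 J = 8.517×10^-14 J.
Converting, E_4 = 8.517×10^-14 J / (1.602×10^-19 J/eV) = 5.32×10^5 eV.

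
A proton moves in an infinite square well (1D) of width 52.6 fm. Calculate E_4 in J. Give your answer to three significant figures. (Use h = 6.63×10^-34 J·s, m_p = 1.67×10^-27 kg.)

For an infinite well E_n = n²h²/(8m_pL²), so E_1 = h²/(8m_pL²) = (6.63×10^-34)²/(8·1.67×10^-27·(5.26×10^-14 m)²) = 1.189×10^-14 J.
Then E_4 = 4²·E_1 = 16·1.189×10^-14 J = 1.90×10^-13 J.

E_4 = 1.90×10^-13 J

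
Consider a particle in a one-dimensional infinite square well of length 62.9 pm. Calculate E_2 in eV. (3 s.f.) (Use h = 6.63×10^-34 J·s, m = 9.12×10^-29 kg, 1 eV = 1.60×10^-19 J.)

For an infinite well E_n = n²h²/(8mL²), so E_1 = h²/(8mL²) = (6.63×10^-34)²/(8·9.12×10^-29·(6.29×10^-11 m)²) = 1.523×10^-19 J.
Then E_2 = 2²·E_1 = 4·1.523×10^-19 J = 6.092×10^-19 J.
Converting, E_2 = 6.092×10^-19 J / (1.60×10^-19 J/eV) = 3.81 eV.

E_2 = 3.81 eV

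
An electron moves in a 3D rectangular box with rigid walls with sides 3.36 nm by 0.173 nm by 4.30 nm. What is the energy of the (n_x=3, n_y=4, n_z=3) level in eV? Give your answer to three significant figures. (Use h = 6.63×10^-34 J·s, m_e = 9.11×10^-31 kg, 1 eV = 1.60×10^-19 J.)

For a 3D rectangular well E = (h²/8m_e)·Σ n_i²/L_i² = (6.63×10^-34)²/(8·9.11×10^-31) · [3²/(3.36 nm)² + 4²/(0.173 nm)² + 3²/(4.30 nm)²].
Evaluating gives E = 3.232×10^-17 J = 202 eV.

E = 202 eV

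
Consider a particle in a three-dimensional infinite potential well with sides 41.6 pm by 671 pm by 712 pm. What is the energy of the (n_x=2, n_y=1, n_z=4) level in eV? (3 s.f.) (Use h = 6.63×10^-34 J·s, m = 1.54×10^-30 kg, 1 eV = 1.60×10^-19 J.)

For a 3D rectangular well E = (h²/8m)·Σ n_i²/L_i² = (6.63×10^-34)²/(8·1.54×10^-30) · [2²/(41.6 pm)² + 1²/(671 pm)² + 4²/(712 pm)²].
Evaluating gives E = 8.367×10^-17 J = 523 eV.

E = 523 eV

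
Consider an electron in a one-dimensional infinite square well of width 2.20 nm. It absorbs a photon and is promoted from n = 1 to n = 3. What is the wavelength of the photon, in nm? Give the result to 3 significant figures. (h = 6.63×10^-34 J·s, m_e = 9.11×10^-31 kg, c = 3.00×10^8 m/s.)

λ = 2.00×10^3 nm

E_1 = h²/(8m_eL²) = 1.246×10^-20 J, so ΔE = (3² − 1²)E_1 = 9.968×10^-20 J.
λ = hc/ΔE = (6.63×10^-34·3.00×10^8)/9.968×10^-20 = 2.00×10^-6 m = 2.00×10^3 nm.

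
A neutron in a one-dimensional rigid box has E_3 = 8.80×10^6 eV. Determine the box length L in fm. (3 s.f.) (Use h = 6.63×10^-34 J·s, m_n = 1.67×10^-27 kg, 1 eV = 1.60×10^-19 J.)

L = 14.5 fm

From E_n = n²h²/(8m_nL²), L = n·h/√(8m_nE_n).
E_3 = 8.80×10^6 eV = 1.408×10^-12 J, so L = 3·6.63×10^-34/√(8·1.67×10^-27·1.408×10^-12) = 1.45×10^-14 m = 14.5 fm.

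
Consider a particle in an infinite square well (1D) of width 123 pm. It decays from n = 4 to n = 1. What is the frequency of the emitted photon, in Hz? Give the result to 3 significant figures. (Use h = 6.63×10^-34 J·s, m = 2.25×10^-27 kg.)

f = 3.65×10^13 Hz

E_1 = h²/(8mL²) = 1.614×10^-21 J and ΔE = (4² − 1²)E_1 = 2.421×10^-20 J.
f = ΔE/h = 2.421×10^-20/6.63×10^-34 = 3.65×10^13 Hz.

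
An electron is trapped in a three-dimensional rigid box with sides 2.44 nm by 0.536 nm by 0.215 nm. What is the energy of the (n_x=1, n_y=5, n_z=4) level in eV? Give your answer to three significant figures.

For a 3D rectangular well E = (h²/8m_e)·Σ n_i²/L_i² = (6.626×10^-34)²/(8·9.109×10^-31) · [1²/(2.44 nm)² + 5²/(0.536 nm)² + 4²/(0.215 nm)²].
Evaluating gives E = 2.611×10^-17 J = 163 eV.

E = 163 eV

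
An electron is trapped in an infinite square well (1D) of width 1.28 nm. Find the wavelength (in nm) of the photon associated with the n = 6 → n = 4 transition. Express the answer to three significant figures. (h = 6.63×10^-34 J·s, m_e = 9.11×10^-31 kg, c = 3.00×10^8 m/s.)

E_1 = h²/(8m_eL²) = 3.681×10^-20 J, so ΔE = (6² − 4²)E_1 = 7.362×10^-19 J.
λ = hc/ΔE = (6.63×10^-34·3.00×10^8)/7.362×10^-19 = 2.70×10^-7 m = 270 nm.

λ = 270 nm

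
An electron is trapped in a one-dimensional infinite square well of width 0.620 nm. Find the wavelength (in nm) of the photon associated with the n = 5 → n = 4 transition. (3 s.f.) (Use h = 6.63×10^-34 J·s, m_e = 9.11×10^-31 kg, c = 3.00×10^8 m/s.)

λ = 141 nm

E_1 = h²/(8m_eL²) = 1.569×10^-19 J, so ΔE = (5² − 4²)E_1 = 1.412×10^-18 J.
λ = hc/ΔE = (6.63×10^-34·3.00×10^8)/1.412×10^-18 = 1.41×10^-7 m = 141 nm.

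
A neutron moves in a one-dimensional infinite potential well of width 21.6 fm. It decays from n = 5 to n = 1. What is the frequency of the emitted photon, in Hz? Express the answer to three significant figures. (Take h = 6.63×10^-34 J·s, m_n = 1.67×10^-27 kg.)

E_1 = h²/(8m_nL²) = 7.052×10^-14 J and ΔE = (5² − 1²)E_1 = 1.692×10^-12 J.
f = ΔE/h = 1.692×10^-12/6.63×10^-34 = 2.55×10^21 Hz.

f = 2.55×10^21 Hz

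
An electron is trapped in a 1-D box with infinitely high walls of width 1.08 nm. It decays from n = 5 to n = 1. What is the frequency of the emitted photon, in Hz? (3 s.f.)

E_1 = h²/(8m_eL²) = 5.165×10^-20 J and ΔE = (5² − 1²)E_1 = 1.240×10^-18 J.
f = ΔE/h = 1.240×10^-18/6.626×10^-34 = 1.87×10^15 Hz.

f = 1.87×10^15 Hz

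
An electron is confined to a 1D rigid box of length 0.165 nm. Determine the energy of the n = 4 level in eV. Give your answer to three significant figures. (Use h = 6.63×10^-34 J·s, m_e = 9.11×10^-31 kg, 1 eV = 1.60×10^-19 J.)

E_4 = 222 eV

For an infinite well E_n = n²h²/(8m_eL²), so E_1 = h²/(8m_eL²) = (6.63×10^-34)²/(8·9.11×10^-31·(1.65×10^-10 m)²) = 2.215×10^-18 J.
Then E_4 = 4²·E_1 = 16·2.215×10^-18 J = 3.544×10^-17 J.
Converting, E_4 = 3.544×10^-17 J / (1.60×10^-19 J/eV) = 222 eV.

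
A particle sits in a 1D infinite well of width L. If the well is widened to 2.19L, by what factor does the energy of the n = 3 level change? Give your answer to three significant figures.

E_n ∝ 1/L², so the energy scales by 1/2.19² = 0.209.

0.209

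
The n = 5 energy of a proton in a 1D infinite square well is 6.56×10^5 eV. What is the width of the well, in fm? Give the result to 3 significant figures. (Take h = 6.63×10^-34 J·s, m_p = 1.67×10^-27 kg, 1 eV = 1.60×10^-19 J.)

From E_n = n²h²/(8m_pL²), L = n·h/√(8m_pE_n).
E_5 = 6.56×10^5 eV = 1.050×10^-13 J, so L = 5·6.63×10^-34/√(8·1.67×10^-27·1.050×10^-13) = 8.85×10^-14 m = 88.5 fm.

L = 88.5 fm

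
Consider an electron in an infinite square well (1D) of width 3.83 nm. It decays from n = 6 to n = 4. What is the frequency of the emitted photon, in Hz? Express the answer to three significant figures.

E_1 = h²/(8m_eL²) = 4.107×10^-21 J and ΔE = (6² − 4²)E_1 = 8.214×10^-20 J.
f = ΔE/h = 8.214×10^-20/6.626×10^-34 = 1.24×10^14 Hz.

f = 1.24×10^14 Hz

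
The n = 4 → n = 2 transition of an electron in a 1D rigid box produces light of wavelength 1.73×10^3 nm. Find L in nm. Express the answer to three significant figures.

L = 2.51 nm

The photon carries ΔE = hc/λ = 6.626×10^-34·2.998×10^8/1.73×10^-6 m = 1.148×10^-19 J.
Since ΔE = (4² − 2²)E_1, E_1 = 9.567×10^-21 J, and L = h/√(8m_eE_1) = 2.51×10^-9 m = 2.51 nm.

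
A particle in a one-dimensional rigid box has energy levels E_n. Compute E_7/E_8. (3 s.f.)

0.766

E_n ∝ n², so E_7/E_8 = 7²/8² = 49/64 = 0.766.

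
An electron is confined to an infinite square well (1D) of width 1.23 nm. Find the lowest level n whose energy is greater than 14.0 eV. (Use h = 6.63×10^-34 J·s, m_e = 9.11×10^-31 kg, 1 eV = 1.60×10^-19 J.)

n = 8

E_1 = h²/(8m_eL²) = 3.987×10^-20 J = 0.2492 eV.
Need n² > 14.0/0.2492 = 56.18, i.e. n > 7.495.
The smallest integer satisfying this is n = 8.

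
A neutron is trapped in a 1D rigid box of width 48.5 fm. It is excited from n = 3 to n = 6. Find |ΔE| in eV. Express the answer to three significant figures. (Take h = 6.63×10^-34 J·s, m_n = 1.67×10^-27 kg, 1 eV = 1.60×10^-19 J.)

E_1 = h²/(8m_nL²) = 1.399×10^-14 J.
|ΔE| = |3² − 6²|·E_1 = 27·1.399×10^-14 J = 3.777×10^-13 J = 2.36×10^6 eV.

|ΔE| = 2.36×10^6 eV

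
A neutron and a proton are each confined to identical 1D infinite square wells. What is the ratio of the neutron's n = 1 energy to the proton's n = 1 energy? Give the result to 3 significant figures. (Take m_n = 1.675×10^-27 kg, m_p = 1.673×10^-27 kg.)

0.999

E_n ∝ 1/m at fixed n and L, so the ratio is m_p/m_n = 1.673×10^-27/1.675×10^-27 = 0.999.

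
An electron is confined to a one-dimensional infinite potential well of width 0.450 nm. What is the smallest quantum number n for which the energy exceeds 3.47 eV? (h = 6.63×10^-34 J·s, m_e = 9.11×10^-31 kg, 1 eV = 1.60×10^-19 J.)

E_1 = h²/(8m_eL²) = 2.978×10^-19 J = 1.861 eV.
Need n² > 3.47/1.861 = 1.865, i.e. n > 1.366.
The smallest integer satisfying this is n = 2.

n = 2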